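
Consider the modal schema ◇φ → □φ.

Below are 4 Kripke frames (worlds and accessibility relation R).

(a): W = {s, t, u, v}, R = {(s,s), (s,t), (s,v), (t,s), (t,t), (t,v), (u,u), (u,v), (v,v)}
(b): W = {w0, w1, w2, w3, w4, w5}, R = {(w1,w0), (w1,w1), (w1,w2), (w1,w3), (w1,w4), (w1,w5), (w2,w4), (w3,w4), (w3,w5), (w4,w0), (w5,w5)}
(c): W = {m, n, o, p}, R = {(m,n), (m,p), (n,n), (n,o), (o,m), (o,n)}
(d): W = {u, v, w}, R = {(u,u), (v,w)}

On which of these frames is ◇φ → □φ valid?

The schema corresponds to partial functionality: ∀x ∀y ∀z (Rxy ∧ Rxz → y = z).
(a): fails — s sees both s and t.
(b): fails — w1 sees both w0 and w1.
(c): fails — m sees both n and p.
(d): holds.

(d)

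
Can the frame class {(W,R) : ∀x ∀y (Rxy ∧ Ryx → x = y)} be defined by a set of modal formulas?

No

Any modally definable frame class is closed under surjective bounded morphisms.
The 8-cycle (worlds s,t,u,v,w,x,y,z with s→t→u→v→w→x→y→z→s) is antisymmetric. Sending even-indexed worlds to a and odd-indexed worlds to b is a surjective bounded morphism onto the two-world frame with a↔b, which is not antisymmetric.
So the class is not modally definable.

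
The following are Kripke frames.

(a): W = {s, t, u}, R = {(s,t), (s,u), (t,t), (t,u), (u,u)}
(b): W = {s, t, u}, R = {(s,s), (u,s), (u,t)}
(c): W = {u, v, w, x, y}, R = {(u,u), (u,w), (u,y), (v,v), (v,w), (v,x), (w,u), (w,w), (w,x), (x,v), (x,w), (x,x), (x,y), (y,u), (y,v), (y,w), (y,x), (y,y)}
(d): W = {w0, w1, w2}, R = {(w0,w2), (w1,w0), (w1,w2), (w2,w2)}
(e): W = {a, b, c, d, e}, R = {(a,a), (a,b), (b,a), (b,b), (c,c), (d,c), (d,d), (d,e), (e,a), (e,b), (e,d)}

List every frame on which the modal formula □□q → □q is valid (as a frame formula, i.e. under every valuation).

This is the axiom for density; its first-order frame correspondent is ∀x ∀y (Rxy → ∃z (Rxz ∧ Rzy)).
(a): condition met.
(b): fails — Rut but no z with Ruz and Rzt.
(c): condition met.
(d): fails — Rw1w0 but no z with Rw1z and Rzw0.
(e): condition met.

(a), (c), (e)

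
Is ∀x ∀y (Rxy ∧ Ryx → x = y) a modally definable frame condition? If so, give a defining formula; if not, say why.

No

Modal frame validity is preserved under surjective bounded morphisms.
The 4-cycle (worlds 0,1,2,3 with 0→1→2→3→0) is antisymmetric. Sending even-indexed worlds to s and odd-indexed worlds to t is a surjective bounded morphism onto the two-world frame with s↔t, which is not antisymmetric.
Hence antisymmetry is not modally definable.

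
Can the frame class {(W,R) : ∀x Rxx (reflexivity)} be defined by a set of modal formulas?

This is a Sahlqvist condition; the T axiom □r → r defines it.

Yes, by □r → r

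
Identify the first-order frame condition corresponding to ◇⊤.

◇⊤ holds at w iff w has a successor, so frame-validity of ◇⊤ is exactly seriality. Equivalently via □A → ◇A:
Suppose □A→◇A is valid. At any x set V(A)=W. Then □A at x, so ◇A at x, so x has a successor.
Conversely, on a frame with seriality the schema holds at every world under every valuation.
Frame condition: ∀x ∃y Rxy.

Seriality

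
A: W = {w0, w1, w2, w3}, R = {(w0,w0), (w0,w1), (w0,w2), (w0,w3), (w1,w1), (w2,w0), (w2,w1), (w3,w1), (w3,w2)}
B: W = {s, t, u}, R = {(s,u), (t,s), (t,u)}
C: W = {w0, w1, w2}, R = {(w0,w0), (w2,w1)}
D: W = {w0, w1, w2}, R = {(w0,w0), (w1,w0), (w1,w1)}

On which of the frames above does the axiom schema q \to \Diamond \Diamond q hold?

The schema corresponds to a generalized confluence (Geach) condition: \forall x \exists w (x = w \wedge x R^2 w).
A: fails — at w3 but no w with w3=w and w3R²w.
B: fails — at s but no w with s=w and sR²w.
C: fails — at w1 but no w with w1=w and w1R²w.
D: fails — at w2 but no w with w2=w and w2R²w.

none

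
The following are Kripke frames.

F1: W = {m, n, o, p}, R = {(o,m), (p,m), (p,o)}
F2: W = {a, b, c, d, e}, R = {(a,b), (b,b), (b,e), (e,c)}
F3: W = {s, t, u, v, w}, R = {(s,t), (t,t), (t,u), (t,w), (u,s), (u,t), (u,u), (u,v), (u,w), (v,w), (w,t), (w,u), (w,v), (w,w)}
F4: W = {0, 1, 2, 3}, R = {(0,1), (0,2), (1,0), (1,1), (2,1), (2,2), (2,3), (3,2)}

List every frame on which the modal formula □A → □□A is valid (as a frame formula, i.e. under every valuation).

Frame correspondent (Sahlqvist): ∀x ∀y ∀z (Rxy ∧ Ryz → Rxz) — i.e. transitivity.
F1: condition met.
F2: fails — Rab and Rbe but not Rae.
F3: fails — Rwu and Rus but not Rws.
F4: fails — R10 and R02 but not R12.
Valid on: F1.

F1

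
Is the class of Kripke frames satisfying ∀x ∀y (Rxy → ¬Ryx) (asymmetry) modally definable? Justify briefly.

If a class were modally definable it would be closed under surjective bounded morphisms (Goldblatt–Thomason).
The 5-cycle (worlds w0,w1,w2,w3,w4 with w0→w1→w2→w3→w4→w0) is asymmetric. Mapping every world to a single reflexive point • is a surjective bounded morphism, and the reflexive point is not asymmetric (R•• but asymmetry requires ¬R••).
So the class is not modally definable.

Not definable by any modal formula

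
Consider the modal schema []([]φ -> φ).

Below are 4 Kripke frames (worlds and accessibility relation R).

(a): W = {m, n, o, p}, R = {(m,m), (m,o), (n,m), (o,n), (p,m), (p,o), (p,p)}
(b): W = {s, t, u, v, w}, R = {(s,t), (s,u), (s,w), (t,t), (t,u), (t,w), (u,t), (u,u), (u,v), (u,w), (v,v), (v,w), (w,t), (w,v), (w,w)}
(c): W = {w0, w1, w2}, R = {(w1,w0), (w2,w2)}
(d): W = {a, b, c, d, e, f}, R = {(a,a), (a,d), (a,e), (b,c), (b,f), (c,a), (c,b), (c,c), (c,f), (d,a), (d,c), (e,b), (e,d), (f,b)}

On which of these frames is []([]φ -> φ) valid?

This is the axiom for shift-reflexivity; its first-order frame correspondent is forall x forall y (Rxy -> Ryy).
(a): fails — Ron but not Rnn.
(b): holds.
(c): fails — Rw1w0 but not Rw0w0.
(d): fails — Reb but not Rbb.
Valid on: (b).

(b)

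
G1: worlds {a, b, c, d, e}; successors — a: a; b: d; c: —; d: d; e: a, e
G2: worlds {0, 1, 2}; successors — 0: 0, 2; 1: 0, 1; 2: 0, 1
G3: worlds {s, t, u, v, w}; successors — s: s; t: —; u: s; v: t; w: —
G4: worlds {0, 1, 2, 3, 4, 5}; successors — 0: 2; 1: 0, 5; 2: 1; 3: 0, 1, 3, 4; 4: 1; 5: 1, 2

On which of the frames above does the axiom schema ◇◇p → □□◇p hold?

This is the axiom for a generalized confluence (Geach) condition; its first-order frame correspondent is ∀x ∀y ∀z ((xR²y ∧ xR²z) → ∃w (y = w ∧ zRw)).
G1: fails — eR²e, eR²a but no w with e=w and aRw.
G2: fails — 0R²1, 0R²0 but no w with 1=w and 0Rw.
G3: condition met.
G4: fails — 0R²1, 0R²1 but no w with 1=w and 1Rw.
Valid on: G3.

G3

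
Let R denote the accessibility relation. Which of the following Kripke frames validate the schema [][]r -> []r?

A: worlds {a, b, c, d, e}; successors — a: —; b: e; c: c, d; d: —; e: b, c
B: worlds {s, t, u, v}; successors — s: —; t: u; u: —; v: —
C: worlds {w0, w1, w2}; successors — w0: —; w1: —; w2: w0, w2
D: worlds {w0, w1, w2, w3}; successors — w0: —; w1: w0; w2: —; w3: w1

C

Frame correspondent (Sahlqvist): forall x forall y (Rxy -> exists z (Rxz & Rzy)) — i.e. density.
A: fails — Reb but no z with Rez and Rzb.
B: fails — Rtu but no z with Rtz and Rzu.
C: condition met.
D: fails — Rw1w0 but no z with Rw1z and Rzw0.
Valid on: C.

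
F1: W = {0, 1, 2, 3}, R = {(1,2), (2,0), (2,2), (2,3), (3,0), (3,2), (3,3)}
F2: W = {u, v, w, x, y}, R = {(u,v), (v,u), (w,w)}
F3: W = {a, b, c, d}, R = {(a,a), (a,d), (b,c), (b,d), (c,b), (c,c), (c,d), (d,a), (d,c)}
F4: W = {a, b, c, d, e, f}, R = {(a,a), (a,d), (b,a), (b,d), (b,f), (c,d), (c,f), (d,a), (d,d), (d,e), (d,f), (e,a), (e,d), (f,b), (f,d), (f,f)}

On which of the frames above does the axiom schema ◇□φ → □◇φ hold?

This is the axiom for convergence; its first-order frame correspondent is ∀x ∀y ∀z (Rxy ∧ Rxz → ∃w (Ryw ∧ Rzw)).
F1: fails — R23 and R20 but 3 and 0 have no common successor.
F2: satisfies the condition.
F3: satisfies the condition.
F4: satisfies the condition.
Valid on: F2, F3, F4.

F2, F3, F4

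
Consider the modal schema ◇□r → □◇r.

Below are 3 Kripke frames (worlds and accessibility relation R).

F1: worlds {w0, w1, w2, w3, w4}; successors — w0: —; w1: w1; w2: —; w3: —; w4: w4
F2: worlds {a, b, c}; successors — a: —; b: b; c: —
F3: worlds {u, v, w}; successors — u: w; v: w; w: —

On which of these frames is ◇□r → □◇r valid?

F1, F2

The schema corresponds to convergence: ∀x ∀y ∀z (Rxy ∧ Rxz → ∃w (Ryw ∧ Rzw)).
F1: ✓.
F2: ✓.
F3: fails — Ruw and Ruw but w and w have no common successor.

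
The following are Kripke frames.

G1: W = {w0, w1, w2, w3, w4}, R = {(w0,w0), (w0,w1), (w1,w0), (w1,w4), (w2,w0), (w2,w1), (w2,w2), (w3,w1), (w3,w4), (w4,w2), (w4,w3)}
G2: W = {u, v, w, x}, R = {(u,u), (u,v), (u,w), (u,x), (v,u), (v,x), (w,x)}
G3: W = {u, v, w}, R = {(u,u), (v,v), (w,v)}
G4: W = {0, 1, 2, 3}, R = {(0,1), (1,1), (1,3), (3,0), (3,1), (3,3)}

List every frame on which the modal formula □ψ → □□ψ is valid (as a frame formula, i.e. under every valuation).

G3

This is the axiom for transitivity; its first-order frame correspondent is ∀x ∀y ∀z (Rxy ∧ Ryz → Rxz).
G1: fails — Rw1w0 and Rw0w1 but not Rw1w1.
G2: fails — Rvu and Ruv but not Rvv.
G3: holds.
G4: fails — R01 and R13 but not R03.
Valid on: G3.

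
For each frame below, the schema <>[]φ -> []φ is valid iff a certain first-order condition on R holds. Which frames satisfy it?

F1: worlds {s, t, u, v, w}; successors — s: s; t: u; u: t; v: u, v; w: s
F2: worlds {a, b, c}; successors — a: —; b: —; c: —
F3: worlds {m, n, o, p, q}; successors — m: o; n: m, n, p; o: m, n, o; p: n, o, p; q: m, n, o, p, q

This is the axiom for the Euclidean property; its first-order frame correspondent is forall x forall y forall z (Rxy & Rxz -> Ryz).
F1: fails — Rtu and Rtu but not Ruu.
F2: condition met.
F3: fails — Rnm and Rnn but not Rmn.

F2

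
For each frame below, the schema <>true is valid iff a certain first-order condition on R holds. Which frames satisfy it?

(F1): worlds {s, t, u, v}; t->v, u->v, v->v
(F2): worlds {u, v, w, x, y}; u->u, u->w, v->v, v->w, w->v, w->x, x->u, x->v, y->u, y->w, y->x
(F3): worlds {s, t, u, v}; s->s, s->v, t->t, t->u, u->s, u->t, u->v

(F2)

This is the axiom for seriality; its first-order frame correspondent is forall x exists y Rxy.
(F1): fails — world s has no successor.
(F2): ✓.
(F3): fails — world v has no successor.
Valid on: (F2).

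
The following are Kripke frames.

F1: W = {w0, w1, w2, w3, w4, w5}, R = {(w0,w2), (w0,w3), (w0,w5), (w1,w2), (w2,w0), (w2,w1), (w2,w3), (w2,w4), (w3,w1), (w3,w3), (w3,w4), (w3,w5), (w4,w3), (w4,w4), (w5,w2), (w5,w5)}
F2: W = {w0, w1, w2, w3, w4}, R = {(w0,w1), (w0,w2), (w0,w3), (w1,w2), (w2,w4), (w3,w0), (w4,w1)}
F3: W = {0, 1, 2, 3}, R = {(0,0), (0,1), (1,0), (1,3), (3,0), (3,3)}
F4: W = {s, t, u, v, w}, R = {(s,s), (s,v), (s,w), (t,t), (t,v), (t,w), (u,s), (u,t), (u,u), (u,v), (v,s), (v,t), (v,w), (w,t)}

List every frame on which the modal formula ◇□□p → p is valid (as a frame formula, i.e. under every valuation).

Frame correspondent (Sahlqvist): ∀x ∀y (xRy → ∃w (yR²w ∧ x = w)) — i.e. a generalized confluence (Geach) condition.
F1: fails — w0Rw2 but no w with w2R²w and w0=w.
F2: fails — w0Rw1 but no w with w1R²w and w0=w.
F3: condition met.
F4: fails — sRw but no w* with wR²w* and s=w*.
Valid on: F3.

F3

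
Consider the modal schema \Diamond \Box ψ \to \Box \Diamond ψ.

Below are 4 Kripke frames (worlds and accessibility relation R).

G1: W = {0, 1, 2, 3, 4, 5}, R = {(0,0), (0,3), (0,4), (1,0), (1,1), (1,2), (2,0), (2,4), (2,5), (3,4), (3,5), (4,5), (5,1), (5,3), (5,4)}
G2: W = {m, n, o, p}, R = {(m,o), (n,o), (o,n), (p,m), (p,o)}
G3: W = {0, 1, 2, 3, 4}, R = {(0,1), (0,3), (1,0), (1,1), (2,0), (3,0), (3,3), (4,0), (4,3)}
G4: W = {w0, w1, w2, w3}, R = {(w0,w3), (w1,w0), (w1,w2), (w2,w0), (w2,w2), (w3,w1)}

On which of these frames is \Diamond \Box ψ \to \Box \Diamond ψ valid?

G3

This is the axiom for convergence; its first-order frame correspondent is \forall x \forall y \forall z (Rxy \wedge Rxz \to \exists w (Ryw \wedge Rzw)).
G1: fails — R00 and R04 but 0 and 4 have no common successor.
G2: fails — Rpm and Rpo but m and o have no common successor.
G3: ✓.
G4: fails — Rw1w2 and Rw1w0 but w2 and w0 have no common successor.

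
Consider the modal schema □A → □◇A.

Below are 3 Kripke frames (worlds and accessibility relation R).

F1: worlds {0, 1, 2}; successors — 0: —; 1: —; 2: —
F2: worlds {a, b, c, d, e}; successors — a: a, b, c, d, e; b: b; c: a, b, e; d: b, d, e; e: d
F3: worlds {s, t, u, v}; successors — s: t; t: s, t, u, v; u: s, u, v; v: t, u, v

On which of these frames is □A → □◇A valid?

Frame correspondent (Sahlqvist): ∀x ∀z (xRz → ∃w (xRw ∧ zRw)) — i.e. a generalized confluence (Geach) condition.
F1: ✓.
F2: fails — cRe but no w with cRw and eRw.
F3: fails — uRs but no w with uRw and sRw.
Valid on: F1.

F1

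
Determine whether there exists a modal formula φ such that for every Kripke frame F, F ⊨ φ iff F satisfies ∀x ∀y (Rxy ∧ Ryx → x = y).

If a class were modally definable it would be closed under surjective bounded morphisms (Goldblatt–Thomason).
The 4-cycle (worlds 0,1,2,3 with 0→1→2→3→0) is antisymmetric. Sending even-indexed worlds to a and odd-indexed worlds to b is a surjective bounded morphism onto the two-world frame with a↔b, which is not antisymmetric.
So no modal formula (or set of formulas) defines exactly the antisymmetric frames.

Not modally definable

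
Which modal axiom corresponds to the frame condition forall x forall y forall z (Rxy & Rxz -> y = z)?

This is partial functionality; the standard corresponding axiom is CD: ◇s → □s.

◇s → □s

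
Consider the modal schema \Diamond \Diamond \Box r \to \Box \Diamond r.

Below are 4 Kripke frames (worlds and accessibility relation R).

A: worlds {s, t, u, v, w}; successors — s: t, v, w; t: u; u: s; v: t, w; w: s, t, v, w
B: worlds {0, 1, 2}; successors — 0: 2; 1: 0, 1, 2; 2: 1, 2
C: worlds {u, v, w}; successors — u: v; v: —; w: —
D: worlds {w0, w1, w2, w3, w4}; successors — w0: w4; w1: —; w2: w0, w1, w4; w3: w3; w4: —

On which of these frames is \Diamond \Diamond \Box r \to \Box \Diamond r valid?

Frame correspondent (Sahlqvist): \forall x \forall y \forall z ((x R^2 y \wedge xRz) \to \exists w (yRw \wedge zRw)) — i.e. a generalized confluence (Geach) condition.
A: fails — sR²s, sRt but no w* with sRw* and tRw*.
B: satisfies the condition.
C: satisfies the condition.
D: fails — w2R²w4, w2Rw0 but no w with w4Rw and w0Rw.
Valid on: B, C.

B, C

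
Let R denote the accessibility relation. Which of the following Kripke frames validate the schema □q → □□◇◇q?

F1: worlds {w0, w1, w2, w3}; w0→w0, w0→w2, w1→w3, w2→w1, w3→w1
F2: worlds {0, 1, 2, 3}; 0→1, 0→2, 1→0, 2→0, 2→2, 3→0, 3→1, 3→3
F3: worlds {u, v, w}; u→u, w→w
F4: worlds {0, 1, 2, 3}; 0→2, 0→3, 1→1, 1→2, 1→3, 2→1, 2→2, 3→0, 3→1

The schema corresponds to a generalized confluence (Geach) condition: ∀x ∀z (xR²z → ∃w (xRw ∧ zR²w)).
F1: fails — w0R²w1 but no w with w0Rw and w1R²w.
F2: fails — 1R²1 but no w with 1Rw and 1R²w.
F3: condition met.
F4: condition met.
Valid on: F3, F4.

F3, F4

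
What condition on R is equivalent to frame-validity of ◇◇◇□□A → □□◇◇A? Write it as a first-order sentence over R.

∀x ∀y ∀z ((xR³y ∧ xR²z) → ∃w (yR²w ∧ zR²w))

This is a Sahlqvist (Geach-type) schema ◇^3□^2A → □^2◇^2A.
Minimal-valuation argument: fix x; take any y with xR^3y and any z with xR^2z. Set V(A) to the set of worlds R-reachable from y in exactly 2 steps. Then □^2A holds at y, so the antecedent holds at x; validity forces ◇^2A at z, giving a w with zR^2w and yR^2w.
First-order correspondent: ∀x ∀y ∀z ((xR³y ∧ xR²z) → ∃w (yR²w ∧ zR²w)).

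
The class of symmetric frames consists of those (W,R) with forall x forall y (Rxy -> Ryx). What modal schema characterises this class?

r → □◇r

A defining formula is r → □◇r (the B axiom).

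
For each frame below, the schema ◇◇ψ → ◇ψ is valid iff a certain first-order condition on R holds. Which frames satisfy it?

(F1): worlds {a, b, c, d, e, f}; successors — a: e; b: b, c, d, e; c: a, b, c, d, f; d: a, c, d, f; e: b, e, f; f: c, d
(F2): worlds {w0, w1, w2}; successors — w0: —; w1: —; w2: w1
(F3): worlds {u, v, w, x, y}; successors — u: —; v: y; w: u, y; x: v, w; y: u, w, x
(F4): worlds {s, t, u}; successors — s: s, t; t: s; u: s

Frame correspondent (Sahlqvist): ∀x ∀y ∀z (Rxy ∧ Ryz → Rxz) — i.e. transitivity.
(F1): fails — Rae and Reb but not Rab.
(F2): holds.
(F3): fails — Rxw and Rwu but not Rxu.
(F4): fails — Rus and Rst but not Rut.
Valid on: (F2).

(F2)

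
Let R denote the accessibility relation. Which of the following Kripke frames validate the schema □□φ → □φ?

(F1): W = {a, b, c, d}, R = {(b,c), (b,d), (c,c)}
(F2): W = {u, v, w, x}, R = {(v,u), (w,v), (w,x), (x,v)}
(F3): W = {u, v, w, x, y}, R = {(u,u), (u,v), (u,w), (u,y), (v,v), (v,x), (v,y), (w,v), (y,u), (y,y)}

(F3)

The schema corresponds to density: ∀x ∀y (Rxy → ∃z (Rxz ∧ Rzy)).
(F1): fails — Rbd but no z with Rbz and Rzd.
(F2): fails — Rvu but no z with Rvz and Rzu.
(F3): ✓.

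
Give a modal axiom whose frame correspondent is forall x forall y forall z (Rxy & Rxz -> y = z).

A defining formula is ◇s → □s (the CD axiom).

◇s → □s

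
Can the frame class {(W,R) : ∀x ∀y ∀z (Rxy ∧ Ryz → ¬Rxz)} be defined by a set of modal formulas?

Not definable by any modal formula

Any modally definable frame class is closed under surjective bounded morphisms.
The 3-cycle (worlds s,t,u with s→t→u→s) is intransitive. Mapping every world to a single reflexive point • is a surjective bounded morphism; the reflexive point is not intransitive (R••∧R•• but R••).
So the class is not modally definable.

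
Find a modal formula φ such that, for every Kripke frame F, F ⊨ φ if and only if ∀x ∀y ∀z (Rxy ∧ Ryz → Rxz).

A defining formula is □q → □□q (the 4 axiom).
Suppose □q→□□q is valid. Take Rxy, Ryz and set V(q)={w : Rxw}. Then □q at x, so □□q at x, so □q at y, so q at z, i.e. Rxz.

□q → □□q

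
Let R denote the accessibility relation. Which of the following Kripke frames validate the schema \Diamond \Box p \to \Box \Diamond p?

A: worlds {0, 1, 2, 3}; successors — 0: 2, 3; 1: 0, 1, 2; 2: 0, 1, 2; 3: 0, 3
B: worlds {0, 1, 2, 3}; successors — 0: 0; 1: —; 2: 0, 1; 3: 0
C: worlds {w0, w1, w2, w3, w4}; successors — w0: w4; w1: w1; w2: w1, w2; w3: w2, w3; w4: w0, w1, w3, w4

This is the axiom for convergence; its first-order frame correspondent is \forall x \forall y \forall z (Rxy \wedge Rxz \to \exists w (Ryw \wedge Rzw)).
A: condition met.
B: fails — R20 and R21 but 0 and 1 have no common successor.
C: fails — Rw4w1 and Rw4w0 but w1 and w0 have no common successor.

A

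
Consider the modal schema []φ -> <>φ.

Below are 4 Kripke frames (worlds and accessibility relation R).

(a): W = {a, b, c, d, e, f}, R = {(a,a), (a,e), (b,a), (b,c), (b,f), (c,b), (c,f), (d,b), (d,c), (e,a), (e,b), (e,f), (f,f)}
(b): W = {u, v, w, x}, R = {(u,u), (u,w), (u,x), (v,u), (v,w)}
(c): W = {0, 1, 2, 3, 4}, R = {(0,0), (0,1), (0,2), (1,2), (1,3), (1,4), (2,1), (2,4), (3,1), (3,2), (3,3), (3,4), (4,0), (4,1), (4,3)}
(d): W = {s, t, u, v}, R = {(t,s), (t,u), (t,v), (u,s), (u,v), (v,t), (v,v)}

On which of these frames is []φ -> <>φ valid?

This is the axiom for seriality; its first-order frame correspondent is forall x exists y Rxy.
(a): condition met.
(b): fails — world w has no successor.
(c): condition met.
(d): fails — world s has no successor.

(a), (c)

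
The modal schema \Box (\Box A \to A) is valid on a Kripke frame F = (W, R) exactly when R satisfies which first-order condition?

shift-reflexivity

This schema is the T□ axiom.
It corresponds to shift-reflexivity: \forall x \forall y (Rxy \to Ryy).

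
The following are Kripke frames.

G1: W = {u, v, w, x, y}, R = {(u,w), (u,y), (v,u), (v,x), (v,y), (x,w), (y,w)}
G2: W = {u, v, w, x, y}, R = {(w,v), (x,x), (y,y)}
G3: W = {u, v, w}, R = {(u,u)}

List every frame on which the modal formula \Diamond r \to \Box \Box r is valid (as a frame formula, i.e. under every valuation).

This is the axiom for a generalized confluence (Geach) condition; its first-order frame correspondent is \forall x \forall y \forall z ((xRy \wedge x R^2 z) \to \exists w (y = w \wedge z = w)).
G1: fails — uRy, uR²w but y ≠ w.
G2: satisfies the condition.
G3: satisfies the condition.
Valid on: G2, G3.

G2, G3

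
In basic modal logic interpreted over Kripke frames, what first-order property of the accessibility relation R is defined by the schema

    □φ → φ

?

Suppose □φ→φ is valid. At any x set V(φ)={w : Rxw}. Then □φ holds at x, so φ holds at x, i.e. Rxx.

reflexivity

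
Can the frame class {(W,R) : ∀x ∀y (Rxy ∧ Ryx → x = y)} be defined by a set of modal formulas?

No — not modally definable

If a class were modally definable it would be closed under surjective bounded morphisms (Goldblatt–Thomason).
The 6-cycle (worlds w0,w1,w2,w3,w4,w5 with w0→w1→w2→w3→w4→w5→w0) is antisymmetric. Sending even-indexed worlds to a and odd-indexed worlds to b is a surjective bounded morphism onto the two-world frame with a↔b, which is not antisymmetric.
Hence antisymmetry is not modally definable.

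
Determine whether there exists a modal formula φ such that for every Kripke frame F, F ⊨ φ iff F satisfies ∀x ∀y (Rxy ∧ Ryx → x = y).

No — not modally definable

Modal frame validity is preserved under surjective bounded morphisms.
The 8-cycle (worlds w0,w1,w2,w3,w4,w5,w6,w7 with w0→w1→w2→w3→w4→w5→w6→w7→w0) is antisymmetric. Sending even-indexed worlds to a and odd-indexed worlds to b is a surjective bounded morphism onto the two-world frame with a↔b, which is not antisymmetric.
So the class is not modally definable.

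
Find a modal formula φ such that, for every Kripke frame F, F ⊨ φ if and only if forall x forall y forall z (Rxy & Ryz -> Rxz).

□q → □□q

This is transitivity; the standard corresponding axiom is 4: □q → □□q.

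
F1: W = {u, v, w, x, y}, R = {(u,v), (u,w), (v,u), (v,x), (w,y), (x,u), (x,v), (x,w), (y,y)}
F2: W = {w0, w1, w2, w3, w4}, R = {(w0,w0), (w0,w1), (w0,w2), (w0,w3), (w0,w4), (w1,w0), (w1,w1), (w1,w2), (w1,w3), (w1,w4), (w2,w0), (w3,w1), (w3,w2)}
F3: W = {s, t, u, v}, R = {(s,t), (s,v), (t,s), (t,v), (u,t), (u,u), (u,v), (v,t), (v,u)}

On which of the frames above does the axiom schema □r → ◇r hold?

The schema corresponds to seriality: ∀x ∃y Rxy.
F1: holds.
F2: fails — world w4 has no successor.
F3: holds.

F1, F3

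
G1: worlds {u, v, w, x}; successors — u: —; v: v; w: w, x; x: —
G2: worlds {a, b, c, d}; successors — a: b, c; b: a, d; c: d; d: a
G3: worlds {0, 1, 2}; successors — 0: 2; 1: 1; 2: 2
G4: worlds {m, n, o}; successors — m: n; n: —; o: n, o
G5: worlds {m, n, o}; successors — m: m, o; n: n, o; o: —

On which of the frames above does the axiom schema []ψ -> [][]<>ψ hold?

This is the axiom for a generalized confluence (Geach) condition; its first-order frame correspondent is forall x forall z (x R^2 z -> exists w (xRw & zRw)).
G1: fails — wR²x but no t with wRt and xRt.
G2: fails — aR²d but no w with aRw and dRw.
G3: holds.
G4: fails — oR²n but no w with oRw and nRw.
G5: fails — mR²o but no w with mRw and oRw.
Valid on: G3.

G3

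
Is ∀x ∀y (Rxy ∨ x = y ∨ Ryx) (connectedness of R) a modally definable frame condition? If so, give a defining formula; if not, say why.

Any modally definable frame class is closed under disjoint unions.
Take 3 disjoint single-world reflexive frames: each is trivially connected, but their disjoint union has 3 worlds with no edge between distinct components, so it is not connected.
Hence connectedness of R is not modally definable.

No — not modally definable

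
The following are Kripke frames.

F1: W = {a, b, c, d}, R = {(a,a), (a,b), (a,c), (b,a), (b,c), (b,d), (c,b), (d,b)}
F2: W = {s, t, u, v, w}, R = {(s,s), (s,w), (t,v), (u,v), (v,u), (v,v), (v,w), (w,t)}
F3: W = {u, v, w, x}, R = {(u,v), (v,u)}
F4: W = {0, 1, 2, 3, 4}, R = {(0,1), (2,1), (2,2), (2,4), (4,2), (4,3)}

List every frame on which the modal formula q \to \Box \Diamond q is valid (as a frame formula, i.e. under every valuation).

F3

The schema corresponds to symmetry: \forall x \forall y (Rxy \to Ryx).
F1: fails — Rac but not Rca.
F2: fails — Rwt but not Rtw.
F3: holds.
F4: fails — R43 but not R34.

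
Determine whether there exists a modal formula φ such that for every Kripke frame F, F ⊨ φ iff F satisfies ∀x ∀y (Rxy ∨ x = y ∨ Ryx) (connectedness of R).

No

Modal frame validity is preserved under disjoint unions.
Take 3 disjoint single-world reflexive frames: each is trivially connected, but their disjoint union has 3 worlds with no edge between distinct components, so it is not connected.
So no modal formula (or set of formulas) defines exactly the connected frames.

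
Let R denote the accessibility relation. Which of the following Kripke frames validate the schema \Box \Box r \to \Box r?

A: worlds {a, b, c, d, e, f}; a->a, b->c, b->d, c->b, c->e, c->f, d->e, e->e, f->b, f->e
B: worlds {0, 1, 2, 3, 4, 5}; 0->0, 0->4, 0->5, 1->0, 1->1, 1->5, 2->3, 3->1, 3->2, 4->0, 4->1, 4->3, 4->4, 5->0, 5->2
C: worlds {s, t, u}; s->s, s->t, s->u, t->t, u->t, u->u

The schema corresponds to density: \forall x \forall y (Rxy \to \exists z (Rxz \wedge Rzy)).
A: fails — Rbc but no z with Rbz and Rzc.
B: fails — R32 but no z with R3z and Rz2.
C: satisfies the condition.

C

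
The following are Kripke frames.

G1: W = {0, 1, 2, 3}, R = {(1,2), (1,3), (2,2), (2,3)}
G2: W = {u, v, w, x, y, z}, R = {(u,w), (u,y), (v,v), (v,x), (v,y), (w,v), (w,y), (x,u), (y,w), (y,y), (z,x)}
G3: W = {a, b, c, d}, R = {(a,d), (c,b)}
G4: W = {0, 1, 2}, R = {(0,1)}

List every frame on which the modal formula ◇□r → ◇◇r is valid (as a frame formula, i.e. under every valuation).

Frame correspondent (Sahlqvist): ∀x ∀y (xRy → ∃w (yRw ∧ xR²w)) — i.e. a generalized confluence (Geach) condition.
G1: fails — 1R3 but no w with 3Rw and 1R²w.
G2: holds.
G3: fails — aRd but no w with dRw and aR²w.
G4: fails — 0R1 but no w with 1Rw and 0R²w.
Valid on: G2.

G2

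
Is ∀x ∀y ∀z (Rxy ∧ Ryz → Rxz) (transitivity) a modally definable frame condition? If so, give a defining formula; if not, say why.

Yes: it is transitivity, defined by the 4 schema □q → □□q.
Suppose □q→□□q is valid. Take Rxy, Ryz and set V(q)={w : Rxw}. Then □q at x, so □□q at x, so □q at y, so q at z, i.e. Rxz.

Yes, by □q → □□q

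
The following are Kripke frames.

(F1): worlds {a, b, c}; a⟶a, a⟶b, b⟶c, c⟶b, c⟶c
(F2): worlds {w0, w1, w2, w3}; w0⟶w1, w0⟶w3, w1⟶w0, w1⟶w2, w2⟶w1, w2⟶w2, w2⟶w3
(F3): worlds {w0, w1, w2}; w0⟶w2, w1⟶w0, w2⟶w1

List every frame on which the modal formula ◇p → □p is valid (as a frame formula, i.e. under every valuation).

The schema corresponds to partial functionality: ∀x ∀y ∀z (Rxy ∧ Rxz → y = z).
(F1): fails — a sees both a and b.
(F2): fails — w0 sees both w1 and w3.
(F3): satisfies the condition.
Valid on: (F3).

(F3)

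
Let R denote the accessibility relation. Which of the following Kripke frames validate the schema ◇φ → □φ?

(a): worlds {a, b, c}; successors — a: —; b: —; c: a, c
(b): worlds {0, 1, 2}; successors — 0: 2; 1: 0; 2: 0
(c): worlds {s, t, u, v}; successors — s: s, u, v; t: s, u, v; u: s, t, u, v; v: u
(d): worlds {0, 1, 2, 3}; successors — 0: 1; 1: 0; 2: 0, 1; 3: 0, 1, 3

Frame correspondent (Sahlqvist): ∀x ∀y ∀z (Rxy ∧ Rxz → y = z) — i.e. partial functionality.
(a): fails — c sees both a and c.
(b): ✓.
(c): fails — s sees both s and u.
(d): fails — 2 sees both 0 and 1.
Valid on: (b).

(b)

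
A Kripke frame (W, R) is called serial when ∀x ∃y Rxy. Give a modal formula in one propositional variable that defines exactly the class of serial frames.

□s → ◇s

A defining formula is □s → ◇s (the D axiom).
Suppose □s→◇s is valid. At any x set V(s)=W. Then □s at x, so ◇s at x, so x has a successor.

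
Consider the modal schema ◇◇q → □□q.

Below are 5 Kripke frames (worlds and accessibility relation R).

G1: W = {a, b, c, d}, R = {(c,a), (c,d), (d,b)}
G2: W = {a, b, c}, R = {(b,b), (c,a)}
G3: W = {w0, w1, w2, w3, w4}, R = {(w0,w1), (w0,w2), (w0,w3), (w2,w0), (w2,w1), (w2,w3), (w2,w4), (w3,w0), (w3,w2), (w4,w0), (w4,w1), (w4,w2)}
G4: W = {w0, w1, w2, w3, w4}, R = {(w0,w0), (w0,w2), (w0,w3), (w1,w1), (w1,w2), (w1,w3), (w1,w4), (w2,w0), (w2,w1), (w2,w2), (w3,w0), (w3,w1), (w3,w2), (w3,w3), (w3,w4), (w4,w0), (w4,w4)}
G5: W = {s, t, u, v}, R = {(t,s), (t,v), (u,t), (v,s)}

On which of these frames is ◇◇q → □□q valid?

The schema corresponds to a generalized confluence (Geach) condition: ∀x ∀y ∀z ((xR²y ∧ xR²z) → ∃w (y = w ∧ z = w)).
G1: condition met.
G2: condition met.
G3: fails — w0R²w0, w0R²w1 but w0 ≠ w1.
G4: fails — w0R²w0, w0R²w1 but w0 ≠ w1.
G5: fails — uR²s, uR²v but s ≠ v.

G1, G2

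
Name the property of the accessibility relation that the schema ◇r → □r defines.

partial functionality: ∀x ∀y ∀z (Rxy ∧ Rxz → y = z)

Suppose ◇r→□r is valid. Take Rxy, Rxz and set V(r)={y}. Then ◇r at x, so □r at x, so r at z, i.e. z=y.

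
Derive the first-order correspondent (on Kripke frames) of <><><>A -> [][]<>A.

This is a Sahlqvist (Geach-type) schema ◇^3□^0A → □^2◇^1A.
Minimal-valuation argument: fix x; take any y with xR^3y and any z with xR^2z. Set V(A) to the set of worlds R-reachable from y in exactly 0 steps. Then □^0A holds at y, so the antecedent holds at x; validity forces ◇^1A at z, giving a w with zR^1w and yR^0w.
First-order correspondent: forall x forall y forall z ((x R^3 y & x R^2 z) -> exists w (y = w & zRw)).

forall x forall y forall z ((x R^3 y & x R^2 z) -> exists w (y = w & zRw))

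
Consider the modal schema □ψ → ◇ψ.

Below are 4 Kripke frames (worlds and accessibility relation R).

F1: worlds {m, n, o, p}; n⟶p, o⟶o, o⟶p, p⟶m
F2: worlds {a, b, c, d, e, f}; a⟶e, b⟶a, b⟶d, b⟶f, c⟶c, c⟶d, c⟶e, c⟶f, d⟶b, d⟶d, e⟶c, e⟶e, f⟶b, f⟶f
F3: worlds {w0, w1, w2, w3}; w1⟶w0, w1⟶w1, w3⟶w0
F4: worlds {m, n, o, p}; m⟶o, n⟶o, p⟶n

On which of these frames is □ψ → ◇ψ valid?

F2

This is the axiom for seriality; its first-order frame correspondent is ∀x ∃y Rxy.
F1: fails — world m has no successor.
F2: condition met.
F3: fails — world w0 has no successor.
F4: fails — world o has no successor.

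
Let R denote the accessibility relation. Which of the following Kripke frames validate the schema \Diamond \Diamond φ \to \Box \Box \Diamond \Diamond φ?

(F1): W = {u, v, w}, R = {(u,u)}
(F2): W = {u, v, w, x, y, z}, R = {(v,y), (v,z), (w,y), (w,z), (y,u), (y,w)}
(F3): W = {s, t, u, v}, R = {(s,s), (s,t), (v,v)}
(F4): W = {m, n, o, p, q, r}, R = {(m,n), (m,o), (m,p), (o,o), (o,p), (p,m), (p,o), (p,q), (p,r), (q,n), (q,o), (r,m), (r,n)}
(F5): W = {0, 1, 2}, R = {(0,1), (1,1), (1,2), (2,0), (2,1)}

The schema corresponds to a generalized confluence (Geach) condition: \forall x \forall y \forall z ((x R^2 y \wedge x R^2 z) \to \exists w (y = w \wedge z R^2 w)).
(F1): condition met.
(F2): fails — vR²u, vR²u but no t with u=t and uR²t.
(F3): fails — sR²s, sR²t but no w with s=w and tR²w.
(F4): fails — mR²m, mR²q but no w with m=w and qR²w.
(F5): fails — 1R²0, 1R²0 but no w with 0=w and 0R²w.
Valid on: (F1).

(F1)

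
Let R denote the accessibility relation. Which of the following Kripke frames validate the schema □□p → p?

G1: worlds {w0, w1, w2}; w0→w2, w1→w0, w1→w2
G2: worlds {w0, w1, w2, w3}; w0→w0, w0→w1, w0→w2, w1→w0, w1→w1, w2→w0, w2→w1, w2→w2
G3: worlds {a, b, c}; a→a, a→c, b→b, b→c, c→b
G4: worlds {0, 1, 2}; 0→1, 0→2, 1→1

This is the axiom for a generalized confluence (Geach) condition; its first-order frame correspondent is ∀x ∃w (xR²w ∧ x = w).
G1: fails — at w0 but no w with w0R²w and w0=w.
G2: fails — at w3 but no w with w3R²w and w3=w.
G3: holds.
G4: fails — at 0 but no w with 0R²w and 0=w.

G3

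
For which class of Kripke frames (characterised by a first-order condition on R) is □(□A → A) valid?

This is the T□ axiom.
It corresponds to shift-reflexivity: ∀x ∀y (Rxy → Ryy).

shift-reflexivity: ∀x ∀y (Rxy → Ryy)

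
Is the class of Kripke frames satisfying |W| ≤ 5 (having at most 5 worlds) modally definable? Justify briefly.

Any modally definable frame class is closed under disjoint unions.
Any modal formula valid on each of 6 disjoint one-world frames is valid on their disjoint union (validity is preserved under disjoint unions). Each one-world frame has |W|=1≤5, but the union has |W|=6.
So no modal formula (or set of formulas) defines exactly the |W|≤5 frames.

No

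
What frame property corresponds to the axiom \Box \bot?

emptiness of R

This schema is the Ver axiom.
Its frame correspondent is emptiness of R — \forall x \forall y \neg Rxy.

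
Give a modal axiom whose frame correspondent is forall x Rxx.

□s → s

The condition is reflexivity. The T schema □s → s defines it.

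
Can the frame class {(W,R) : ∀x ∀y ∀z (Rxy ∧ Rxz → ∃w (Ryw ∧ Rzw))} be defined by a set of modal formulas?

Yes: it is convergence, defined by the .2 schema ◇□q → □◇q.

Yes — defined by ◇□q → □◇q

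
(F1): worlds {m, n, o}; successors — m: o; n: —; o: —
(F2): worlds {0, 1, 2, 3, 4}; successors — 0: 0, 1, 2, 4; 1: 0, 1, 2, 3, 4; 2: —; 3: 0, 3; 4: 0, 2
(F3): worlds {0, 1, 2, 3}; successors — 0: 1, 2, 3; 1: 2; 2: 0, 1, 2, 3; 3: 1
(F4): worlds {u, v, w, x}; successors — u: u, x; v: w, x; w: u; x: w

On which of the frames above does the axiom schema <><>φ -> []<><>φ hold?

(F1)

Frame correspondent (Sahlqvist): forall x forall y forall z ((x R^2 y & xRz) -> exists w (y = w & z R^2 w)) — i.e. a generalized confluence (Geach) condition.
(F1): holds.
(F2): fails — 0R²0, 0R2 but no w with 0=w and 2R²w.
(F3): fails — 0R²0, 0R3 but no w with 0=w and 3R²w.
(F4): fails — uR²w, uRx but no t with w=t and xR²t.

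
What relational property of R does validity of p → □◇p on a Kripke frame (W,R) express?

Symmetry

Suppose p→□◇p is valid. Take Rxy and set V(p)={x}. Then p at x, so □◇p at x, so ◇p at y, so some z with Ryz has p; z=x, i.e. Ryx.
The converse is a direct semantic check.
So the correspondent is symmetry.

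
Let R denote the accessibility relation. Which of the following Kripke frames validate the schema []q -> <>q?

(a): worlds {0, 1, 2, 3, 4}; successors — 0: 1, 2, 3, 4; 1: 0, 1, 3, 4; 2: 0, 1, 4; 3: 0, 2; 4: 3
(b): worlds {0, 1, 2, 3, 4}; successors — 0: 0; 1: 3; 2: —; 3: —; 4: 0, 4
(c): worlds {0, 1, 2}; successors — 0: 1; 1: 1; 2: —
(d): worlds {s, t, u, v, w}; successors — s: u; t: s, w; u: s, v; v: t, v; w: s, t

This is the axiom for seriality; its first-order frame correspondent is forall x exists y Rxy.
(a): condition met.
(b): fails — world 2 has no successor.
(c): fails — world 2 has no successor.
(d): condition met.

(a), (d)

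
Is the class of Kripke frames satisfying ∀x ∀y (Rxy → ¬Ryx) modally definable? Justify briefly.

Modal frame validity is preserved under surjective bounded morphisms.
The 3-cycle (worlds s,t,u with s→t→u→s) is asymmetric. Mapping every world to a single reflexive point • is a surjective bounded morphism, and the reflexive point is not asymmetric (R•• but asymmetry requires ¬R••).
So the class is not modally definable.

No — not modally definable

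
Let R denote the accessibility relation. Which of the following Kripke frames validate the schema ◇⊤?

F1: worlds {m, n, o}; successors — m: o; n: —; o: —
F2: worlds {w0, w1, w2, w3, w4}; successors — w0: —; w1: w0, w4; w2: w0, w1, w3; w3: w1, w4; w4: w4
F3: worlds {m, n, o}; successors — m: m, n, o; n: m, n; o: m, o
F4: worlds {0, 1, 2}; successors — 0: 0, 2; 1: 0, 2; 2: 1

F3, F4

Frame correspondent (Sahlqvist): ∀x ∃y Rxy — i.e. seriality.
F1: fails — world n has no successor.
F2: fails — world w0 has no successor.
F3: satisfies the condition.
F4: satisfies the condition.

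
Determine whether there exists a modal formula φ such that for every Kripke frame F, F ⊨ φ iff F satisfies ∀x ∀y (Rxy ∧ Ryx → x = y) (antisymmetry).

Not modally definable

Modal frame validity is preserved under surjective bounded morphisms.
The 4-cycle (worlds s,t,u,v with s→t→u→v→s) is antisymmetric. Sending even-indexed worlds to a and odd-indexed worlds to b is a surjective bounded morphism onto the two-world frame with a↔b, which is not antisymmetric.
So the class is not modally definable.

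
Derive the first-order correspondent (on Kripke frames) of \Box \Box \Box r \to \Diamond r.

This is a Sahlqvist (Geach-type) schema ◇^0□^3r → □^0◇^1r.
Minimal-valuation argument: fix x; take any y with xR^0y and any z with xR^0z. Set V(r) to the set of worlds R-reachable from y in exactly 3 steps. Then □^3r holds at y, so the antecedent holds at x; validity forces ◇^1r at z, giving a w with zR^1w and yR^3w.
First-order correspondent: \forall x \exists w (x R^3 w \wedge xRw).

\forall x \exists w (x R^3 w \wedge xRw)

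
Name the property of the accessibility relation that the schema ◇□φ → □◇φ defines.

Convergence

This is the .2 axiom.
Its frame correspondent is convergence — ∀x ∀y ∀z (Rxy ∧ Rxz → ∃w (Ryw ∧ Rzw)).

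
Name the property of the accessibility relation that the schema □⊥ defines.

emptiness of R: ∀x ∀y ¬Rxy

□⊥ is valid iff no world has any successor (otherwise □⊥ fails at any world with one).
Conversely, any frame satisfying ∀x ∀y ¬Rxy validates the schema.
So the correspondent is emptiness of R.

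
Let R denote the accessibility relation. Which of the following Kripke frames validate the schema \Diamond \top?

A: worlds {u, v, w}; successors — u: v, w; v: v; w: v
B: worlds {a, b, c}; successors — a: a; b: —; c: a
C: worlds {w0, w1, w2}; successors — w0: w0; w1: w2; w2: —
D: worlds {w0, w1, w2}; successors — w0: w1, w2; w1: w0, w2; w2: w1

A, D

This is the axiom for seriality; its first-order frame correspondent is \forall x \exists y Rxy.
A: ✓.
B: fails — world b has no successor.
C: fails — world w2 has no successor.
D: ✓.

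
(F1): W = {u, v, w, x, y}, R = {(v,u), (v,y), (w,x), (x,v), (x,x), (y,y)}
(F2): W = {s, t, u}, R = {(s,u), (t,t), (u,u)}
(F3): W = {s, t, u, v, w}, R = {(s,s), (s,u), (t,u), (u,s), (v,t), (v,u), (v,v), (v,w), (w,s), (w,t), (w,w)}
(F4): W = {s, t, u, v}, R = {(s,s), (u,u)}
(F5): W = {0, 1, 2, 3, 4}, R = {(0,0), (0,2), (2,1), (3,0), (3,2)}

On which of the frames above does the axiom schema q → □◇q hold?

Frame correspondent (Sahlqvist): ∀x ∀y (Rxy → Ryx) — i.e. symmetry.
(F1): fails — Rwx but not Rxw.
(F2): fails — Rsu but not Rus.
(F3): fails — Rwt but not Rtw.
(F4): condition met.
(F5): fails — R32 but not R23.

(F4)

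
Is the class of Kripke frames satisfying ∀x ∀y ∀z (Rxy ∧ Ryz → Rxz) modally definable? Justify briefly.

Yes, by □q → □□q

This is a Sahlqvist condition; the 4 axiom □q → □□q defines it.
Suppose □q→□□q is valid. Take Rxy, Ryz and set V(q)={w : Rxw}. Then □q at x, so □□q at x, so □q at y, so q at z, i.e. Rxz.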